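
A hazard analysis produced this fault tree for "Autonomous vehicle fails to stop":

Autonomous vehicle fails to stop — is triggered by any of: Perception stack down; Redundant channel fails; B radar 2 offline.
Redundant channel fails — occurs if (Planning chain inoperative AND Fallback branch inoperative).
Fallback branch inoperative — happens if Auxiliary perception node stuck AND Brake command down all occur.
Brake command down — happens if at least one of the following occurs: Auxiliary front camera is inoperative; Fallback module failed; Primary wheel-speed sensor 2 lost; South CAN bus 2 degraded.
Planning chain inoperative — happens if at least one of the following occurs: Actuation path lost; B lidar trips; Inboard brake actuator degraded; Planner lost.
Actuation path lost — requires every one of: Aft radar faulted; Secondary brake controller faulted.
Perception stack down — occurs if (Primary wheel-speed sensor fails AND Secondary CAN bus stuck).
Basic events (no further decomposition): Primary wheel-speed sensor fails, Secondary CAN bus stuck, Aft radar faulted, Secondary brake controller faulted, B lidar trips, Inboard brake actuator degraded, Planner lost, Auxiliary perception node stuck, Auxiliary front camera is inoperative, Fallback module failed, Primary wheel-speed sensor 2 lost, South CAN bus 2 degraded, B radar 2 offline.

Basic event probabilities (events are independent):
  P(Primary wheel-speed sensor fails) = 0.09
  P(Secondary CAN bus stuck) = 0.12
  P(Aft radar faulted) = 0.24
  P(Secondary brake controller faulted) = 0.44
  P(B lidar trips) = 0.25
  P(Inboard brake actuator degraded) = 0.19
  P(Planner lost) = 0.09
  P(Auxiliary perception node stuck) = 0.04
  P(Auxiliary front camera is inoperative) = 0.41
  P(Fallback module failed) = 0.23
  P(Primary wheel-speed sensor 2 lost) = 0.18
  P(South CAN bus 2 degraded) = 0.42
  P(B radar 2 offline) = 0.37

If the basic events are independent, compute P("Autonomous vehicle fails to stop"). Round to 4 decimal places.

P(Perception stack down) [AND] = 0.09 × 0.12 = 0.010800
P(Actuation path lost) [AND] = 0.24 × 0.44 = 0.105600
P(Planning chain inoperative) [OR] = 1 − (1−0.105600) × (1−0.25) × (1−0.19) × (1−0.09) = 0.505553
P(Brake command down) [OR] = 1 − (1−0.41) × (1−0.23) × (1−0.18) × (1−0.42) = 0.783935
P(Fallback branch inoperative) [AND] = 0.04 × 0.783935 = 0.031357
P(Redundant channel fails) [AND] = 0.505553 × 0.031357 = 0.015853
P(Autonomous vehicle fails to stop) [OR] = 1 − (1−0.010800) × (1−0.015853) × (1−0.37) = 0.386684
Rounded to 4 decimal places: P(Autonomous vehicle fails to stop) ≈ 0.3867.

0.3867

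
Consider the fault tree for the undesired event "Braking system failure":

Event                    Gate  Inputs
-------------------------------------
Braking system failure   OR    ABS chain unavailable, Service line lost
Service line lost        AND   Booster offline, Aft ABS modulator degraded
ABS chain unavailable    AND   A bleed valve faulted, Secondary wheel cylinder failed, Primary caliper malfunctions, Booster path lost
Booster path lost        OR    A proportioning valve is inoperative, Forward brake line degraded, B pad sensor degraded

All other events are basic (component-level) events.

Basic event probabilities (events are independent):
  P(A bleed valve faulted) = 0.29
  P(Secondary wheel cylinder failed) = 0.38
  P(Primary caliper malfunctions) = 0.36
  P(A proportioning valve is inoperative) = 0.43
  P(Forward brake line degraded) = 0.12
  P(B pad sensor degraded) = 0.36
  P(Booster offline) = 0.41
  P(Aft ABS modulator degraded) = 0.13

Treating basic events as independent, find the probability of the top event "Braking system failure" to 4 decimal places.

P(Booster path lost) [OR] = 1 − (1−0.43) × (1−0.12) × (1−0.36) = 0.678976
P(ABS chain unavailable) [AND] = 0.29 × 0.38 × 0.36 × 0.678976 = 0.026936
P(Service line lost) [AND] = 0.41 × 0.13 = 0.053300
P(Braking system failure) [OR] = 1 − (1−0.026936) × (1−0.053300) = 0.078800
Rounded to 4 decimal places: P(Braking system failure) ≈ 0.0788.

0.0788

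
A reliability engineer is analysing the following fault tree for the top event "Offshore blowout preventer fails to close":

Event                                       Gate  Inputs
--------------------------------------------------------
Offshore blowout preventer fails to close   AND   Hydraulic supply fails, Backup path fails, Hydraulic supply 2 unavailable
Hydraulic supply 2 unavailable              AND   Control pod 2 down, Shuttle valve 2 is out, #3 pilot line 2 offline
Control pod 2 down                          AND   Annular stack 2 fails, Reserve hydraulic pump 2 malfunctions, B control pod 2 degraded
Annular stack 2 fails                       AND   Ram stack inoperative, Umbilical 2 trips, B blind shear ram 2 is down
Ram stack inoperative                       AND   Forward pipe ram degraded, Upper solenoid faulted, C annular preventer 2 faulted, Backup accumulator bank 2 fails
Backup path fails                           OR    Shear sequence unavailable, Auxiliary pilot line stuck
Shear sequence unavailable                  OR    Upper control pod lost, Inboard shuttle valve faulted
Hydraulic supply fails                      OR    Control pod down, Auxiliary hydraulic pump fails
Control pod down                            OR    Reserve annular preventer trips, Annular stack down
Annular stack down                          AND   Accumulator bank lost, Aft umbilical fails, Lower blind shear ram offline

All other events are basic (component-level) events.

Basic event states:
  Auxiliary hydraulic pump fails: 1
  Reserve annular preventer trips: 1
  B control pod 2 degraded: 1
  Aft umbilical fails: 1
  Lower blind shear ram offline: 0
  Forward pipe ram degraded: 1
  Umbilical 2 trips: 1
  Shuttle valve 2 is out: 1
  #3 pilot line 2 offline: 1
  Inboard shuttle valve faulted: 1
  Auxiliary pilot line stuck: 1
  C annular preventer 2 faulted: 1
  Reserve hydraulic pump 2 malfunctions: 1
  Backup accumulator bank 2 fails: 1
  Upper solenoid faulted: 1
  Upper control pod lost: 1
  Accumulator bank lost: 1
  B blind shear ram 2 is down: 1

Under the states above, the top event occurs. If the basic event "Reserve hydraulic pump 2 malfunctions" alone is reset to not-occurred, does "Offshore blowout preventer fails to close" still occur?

No

Counterfactual: set "Reserve hydraulic pump 2 malfunctions" to not occurred.
Annular stack down [AND]: Accumulator bank lost=occurs, Aft umbilical fails=occurs, Lower blind shear ram offline=not → not all inputs occur → does not occur.
Control pod down [OR]: Reserve annular preventer trips=occurs, Annular stack down=not → at least one input occurs → occurs.
Hydraulic supply fails [OR]: Control pod down=occurs, Auxiliary hydraulic pump fails=occurs → at least one input occurs → occurs.
Shear sequence unavailable [OR]: Upper control pod lost=occurs, Inboard shuttle valve faulted=occurs → at least one input occurs → occurs.
Backup path fails [OR]: Shear sequence unavailable=occurs, Auxiliary pilot line stuck=occurs → at least one input occurs → occurs.
Ram stack inoperative [AND]: Forward pipe ram degraded=occurs, Upper solenoid faulted=occurs, C annular preventer 2 faulted=occurs, Backup accumulator bank 2 fails=occurs → all inputs occur → occurs.
Annular stack 2 fails [AND]: Ram stack inoperative=occurs, Umbilical 2 trips=occurs, B blind shear ram 2 is down=occurs → all inputs occur → occurs.
Control pod 2 down [AND]: Annular stack 2 fails=occurs, Reserve hydraulic pump 2 malfunctions=not, B control pod 2 degraded=occurs → not all inputs occur → does not occur.
Hydraulic supply 2 unavailable [AND]: Control pod 2 down=not, Shuttle valve 2 is out=occurs, #3 pilot line 2 offline=occurs → not all inputs occur → does not occur.
Offshore blowout preventer fails to close [AND]: Hydraulic supply fails=occurs, Backup path fails=occurs, Hydraulic supply 2 unavailable=not → not all inputs occur → does not occur.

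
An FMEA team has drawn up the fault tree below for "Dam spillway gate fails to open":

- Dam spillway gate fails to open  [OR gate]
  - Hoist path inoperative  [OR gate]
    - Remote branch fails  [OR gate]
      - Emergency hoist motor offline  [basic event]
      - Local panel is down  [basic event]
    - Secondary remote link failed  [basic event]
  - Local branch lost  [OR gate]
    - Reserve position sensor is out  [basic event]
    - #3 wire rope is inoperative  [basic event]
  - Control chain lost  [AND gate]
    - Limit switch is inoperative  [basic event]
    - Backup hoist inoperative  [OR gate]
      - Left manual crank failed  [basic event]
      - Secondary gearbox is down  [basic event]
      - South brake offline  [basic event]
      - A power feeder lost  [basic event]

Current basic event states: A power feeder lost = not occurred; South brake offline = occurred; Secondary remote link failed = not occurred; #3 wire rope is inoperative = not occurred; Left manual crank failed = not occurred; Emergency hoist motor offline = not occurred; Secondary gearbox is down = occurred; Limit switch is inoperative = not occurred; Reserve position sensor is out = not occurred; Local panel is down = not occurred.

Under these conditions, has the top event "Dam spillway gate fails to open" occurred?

No

Remote branch fails [OR]: Emergency hoist motor offline=not, Local panel is down=not → no input occurs → does not occur.
Hoist path inoperative [OR]: Remote branch fails=not, Secondary remote link failed=not → no input occurs → does not occur.
Local branch lost [OR]: Reserve position sensor is out=not, #3 wire rope is inoperative=not → no input occurs → does not occur.
Backup hoist inoperative [OR]: Left manual crank failed=not, Secondary gearbox is down=occurs, South brake offline=occurs, A power feeder lost=not → at least one input occurs → occurs.
Control chain lost [AND]: Limit switch is inoperative=not, Backup hoist inoperative=occurs → not all inputs occur → does not occur.
Dam spillway gate fails to open [OR]: Hoist path inoperative=not, Local branch lost=not, Control chain lost=not → no input occurs → does not occur.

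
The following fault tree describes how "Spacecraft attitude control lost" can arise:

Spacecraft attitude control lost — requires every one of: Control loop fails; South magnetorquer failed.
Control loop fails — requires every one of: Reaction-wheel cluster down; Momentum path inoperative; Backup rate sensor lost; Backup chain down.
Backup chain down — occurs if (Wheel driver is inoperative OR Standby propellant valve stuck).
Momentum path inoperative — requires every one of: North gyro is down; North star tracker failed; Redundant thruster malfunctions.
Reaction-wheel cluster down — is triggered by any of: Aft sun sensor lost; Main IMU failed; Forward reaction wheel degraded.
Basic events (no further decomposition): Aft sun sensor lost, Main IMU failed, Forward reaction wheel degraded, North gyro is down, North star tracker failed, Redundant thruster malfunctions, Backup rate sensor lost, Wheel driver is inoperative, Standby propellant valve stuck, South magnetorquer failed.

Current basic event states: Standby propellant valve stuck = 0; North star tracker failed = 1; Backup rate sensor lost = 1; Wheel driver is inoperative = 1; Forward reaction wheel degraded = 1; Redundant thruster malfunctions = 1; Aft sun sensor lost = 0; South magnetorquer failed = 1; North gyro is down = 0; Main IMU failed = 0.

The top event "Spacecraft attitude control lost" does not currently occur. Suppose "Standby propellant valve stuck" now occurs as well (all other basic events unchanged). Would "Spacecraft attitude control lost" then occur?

No

Counterfactual: set "Standby propellant valve stuck" to occurred.
Reaction-wheel cluster down [OR]: Aft sun sensor lost=not, Main IMU failed=not, Forward reaction wheel degraded=occurs → at least one input occurs → occurs.
Momentum path inoperative [AND]: North gyro is down=not, North star tracker failed=occurs, Redundant thruster malfunctions=occurs → not all inputs occur → does not occur.
Backup chain down [OR]: Wheel driver is inoperative=occurs, Standby propellant valve stuck=occurs → at least one input occurs → occurs.
Control loop fails [AND]: Reaction-wheel cluster down=occurs, Momentum path inoperative=not, Backup rate sensor lost=occurs, Backup chain down=occurs → not all inputs occur → does not occur.
Spacecraft attitude control lost [AND]: Control loop fails=not, South magnetorquer failed=occurs → not all inputs occur → does not occur.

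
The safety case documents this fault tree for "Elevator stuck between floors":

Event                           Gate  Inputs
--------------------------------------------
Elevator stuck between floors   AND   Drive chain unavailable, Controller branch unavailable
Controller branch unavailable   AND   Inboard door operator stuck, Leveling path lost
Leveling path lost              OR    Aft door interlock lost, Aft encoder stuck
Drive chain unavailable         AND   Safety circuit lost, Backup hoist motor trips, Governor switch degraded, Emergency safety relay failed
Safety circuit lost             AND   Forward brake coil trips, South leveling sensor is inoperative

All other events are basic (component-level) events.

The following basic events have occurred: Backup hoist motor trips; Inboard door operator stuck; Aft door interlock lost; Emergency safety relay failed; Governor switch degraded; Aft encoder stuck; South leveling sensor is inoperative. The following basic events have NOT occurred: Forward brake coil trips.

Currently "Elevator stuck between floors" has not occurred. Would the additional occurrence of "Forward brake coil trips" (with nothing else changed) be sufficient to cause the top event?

Counterfactual: set "Forward brake coil trips" to occurred.
Safety circuit lost [AND]: Forward brake coil trips=occurs, South leveling sensor is inoperative=occurs → all inputs occur → occurs.
Drive chain unavailable [AND]: Safety circuit lost=occurs, Backup hoist motor trips=occurs, Governor switch degraded=occurs, Emergency safety relay failed=occurs → all inputs occur → occurs.
Leveling path lost [OR]: Aft door interlock lost=occurs, Aft encoder stuck=occurs → at least one input occurs → occurs.
Controller branch unavailable [AND]: Inboard door operator stuck=occurs, Leveling path lost=occurs → all inputs occur → occurs.
Elevator stuck between floors [AND]: Drive chain unavailable=occurs, Controller branch unavailable=occurs → all inputs occur → occurs.

Yes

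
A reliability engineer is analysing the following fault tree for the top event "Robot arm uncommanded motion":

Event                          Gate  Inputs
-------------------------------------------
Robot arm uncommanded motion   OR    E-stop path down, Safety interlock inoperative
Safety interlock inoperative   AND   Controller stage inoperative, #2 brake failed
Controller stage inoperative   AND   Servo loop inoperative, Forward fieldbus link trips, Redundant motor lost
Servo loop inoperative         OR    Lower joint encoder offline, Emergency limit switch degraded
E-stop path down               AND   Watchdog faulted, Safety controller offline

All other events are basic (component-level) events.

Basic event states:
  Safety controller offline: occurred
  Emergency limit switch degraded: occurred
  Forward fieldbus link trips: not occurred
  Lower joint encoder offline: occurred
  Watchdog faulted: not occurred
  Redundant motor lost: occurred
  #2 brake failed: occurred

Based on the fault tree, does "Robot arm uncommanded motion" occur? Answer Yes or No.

No

E-stop path down [AND]: Watchdog faulted=not, Safety controller offline=occurs → not all inputs occur → does not occur.
Servo loop inoperative [OR]: Lower joint encoder offline=occurs, Emergency limit switch degraded=occurs → at least one input occurs → occurs.
Controller stage inoperative [AND]: Servo loop inoperative=occurs, Forward fieldbus link trips=not, Redundant motor lost=occurs → not all inputs occur → does not occur.
Safety interlock inoperative [AND]: Controller stage inoperative=not, #2 brake failed=occurs → not all inputs occur → does not occur.
Robot arm uncommanded motion [OR]: E-stop path down=not, Safety interlock inoperative=not → no input occurs → does not occur.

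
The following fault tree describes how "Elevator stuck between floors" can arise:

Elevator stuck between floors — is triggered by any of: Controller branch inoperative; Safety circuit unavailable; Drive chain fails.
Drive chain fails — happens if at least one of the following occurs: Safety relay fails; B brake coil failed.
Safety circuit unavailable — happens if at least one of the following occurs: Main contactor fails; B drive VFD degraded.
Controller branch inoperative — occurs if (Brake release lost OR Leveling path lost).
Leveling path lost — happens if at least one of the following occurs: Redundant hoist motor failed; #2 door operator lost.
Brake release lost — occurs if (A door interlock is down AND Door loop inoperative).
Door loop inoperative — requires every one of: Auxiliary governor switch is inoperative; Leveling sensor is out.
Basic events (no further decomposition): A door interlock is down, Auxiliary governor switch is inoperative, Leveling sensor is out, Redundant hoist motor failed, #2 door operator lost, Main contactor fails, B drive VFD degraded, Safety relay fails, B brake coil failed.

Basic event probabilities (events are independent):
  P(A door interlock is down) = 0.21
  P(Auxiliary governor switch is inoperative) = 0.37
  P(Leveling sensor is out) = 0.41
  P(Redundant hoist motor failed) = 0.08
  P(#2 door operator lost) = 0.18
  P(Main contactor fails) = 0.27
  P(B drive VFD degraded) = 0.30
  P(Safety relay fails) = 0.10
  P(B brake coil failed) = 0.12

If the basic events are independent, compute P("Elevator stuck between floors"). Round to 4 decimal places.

P(Door loop inoperative) [AND] = 0.37 × 0.41 = 0.151700
P(Brake release lost) [AND] = 0.21 × 0.151700 = 0.031857
P(Leveling path lost) [OR] = 1 − (1−0.08) × (1−0.18) = 0.245600
P(Controller branch inoperative) [OR] = 1 − (1−0.031857) × (1−0.245600) = 0.269633
P(Safety circuit unavailable) [OR] = 1 − (1−0.27) × (1−0.30) = 0.489000
P(Drive chain fails) [OR] = 1 − (1−0.10) × (1−0.12) = 0.208000
P(Elevator stuck between floors) [OR] = 1 − (1−0.269633) × (1−0.489000) × (1−0.208000) = 0.704412
Rounded to 4 decimal places: P(Elevator stuck between floors) ≈ 0.7044.

0.7044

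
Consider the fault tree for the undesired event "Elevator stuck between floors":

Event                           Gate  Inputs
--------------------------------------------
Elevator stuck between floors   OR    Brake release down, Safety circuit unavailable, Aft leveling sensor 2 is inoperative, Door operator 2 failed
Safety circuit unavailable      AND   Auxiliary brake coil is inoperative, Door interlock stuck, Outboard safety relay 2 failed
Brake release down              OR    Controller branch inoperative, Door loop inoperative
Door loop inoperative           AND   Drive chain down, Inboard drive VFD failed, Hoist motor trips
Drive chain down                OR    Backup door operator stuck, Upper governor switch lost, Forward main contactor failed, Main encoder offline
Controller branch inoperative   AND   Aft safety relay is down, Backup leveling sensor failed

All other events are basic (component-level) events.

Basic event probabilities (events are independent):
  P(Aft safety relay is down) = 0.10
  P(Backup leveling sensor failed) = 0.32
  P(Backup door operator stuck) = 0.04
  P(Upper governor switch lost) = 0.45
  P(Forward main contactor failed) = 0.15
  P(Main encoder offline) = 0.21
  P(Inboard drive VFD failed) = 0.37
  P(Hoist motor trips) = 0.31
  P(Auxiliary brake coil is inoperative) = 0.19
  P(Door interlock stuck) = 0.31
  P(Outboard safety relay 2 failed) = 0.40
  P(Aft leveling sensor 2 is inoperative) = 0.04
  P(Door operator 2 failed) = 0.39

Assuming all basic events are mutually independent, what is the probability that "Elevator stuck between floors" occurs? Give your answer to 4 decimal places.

0.4875

P(Controller branch inoperative) [AND] = 0.10 × 0.32 = 0.032000
P(Drive chain down) [OR] = 1 − (1−0.04) × (1−0.45) × (1−0.15) × (1−0.21) = 0.645448
P(Door loop inoperative) [AND] = 0.645448 × 0.37 × 0.31 = 0.074033
P(Brake release down) [OR] = 1 − (1−0.032000) × (1−0.074033) = 0.103664
P(Safety circuit unavailable) [AND] = 0.19 × 0.31 × 0.40 = 0.023560
P(Elevator stuck between floors) [OR] = 1 − (1−0.103664) × (1−0.023560) × (1−0.04) × (1−0.39) = 0.487472
Rounded to 4 decimal places: P(Elevator stuck between floors) ≈ 0.4875.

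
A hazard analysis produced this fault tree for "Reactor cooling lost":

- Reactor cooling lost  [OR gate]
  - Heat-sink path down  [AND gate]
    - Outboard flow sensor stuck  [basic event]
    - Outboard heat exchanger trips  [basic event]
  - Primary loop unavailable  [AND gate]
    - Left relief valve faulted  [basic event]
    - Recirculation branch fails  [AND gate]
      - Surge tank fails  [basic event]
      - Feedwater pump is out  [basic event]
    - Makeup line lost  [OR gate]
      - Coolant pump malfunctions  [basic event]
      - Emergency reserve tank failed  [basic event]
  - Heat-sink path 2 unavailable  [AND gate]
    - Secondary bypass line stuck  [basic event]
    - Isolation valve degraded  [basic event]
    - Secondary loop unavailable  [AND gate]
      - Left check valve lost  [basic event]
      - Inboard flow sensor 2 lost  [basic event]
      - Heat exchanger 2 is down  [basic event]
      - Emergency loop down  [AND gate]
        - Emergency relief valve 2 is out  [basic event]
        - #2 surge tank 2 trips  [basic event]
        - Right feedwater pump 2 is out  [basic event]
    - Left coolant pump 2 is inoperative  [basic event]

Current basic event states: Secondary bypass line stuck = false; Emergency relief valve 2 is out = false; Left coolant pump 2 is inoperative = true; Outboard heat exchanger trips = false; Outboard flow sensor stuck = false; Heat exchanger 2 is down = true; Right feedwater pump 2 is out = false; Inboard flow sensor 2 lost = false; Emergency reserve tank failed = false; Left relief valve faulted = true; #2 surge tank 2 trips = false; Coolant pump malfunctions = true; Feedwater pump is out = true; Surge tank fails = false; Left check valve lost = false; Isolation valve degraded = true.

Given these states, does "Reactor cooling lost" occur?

No

Heat-sink path down [AND]: Outboard flow sensor stuck=not, Outboard heat exchanger trips=not → not all inputs occur → does not occur.
Recirculation branch fails [AND]: Surge tank fails=not, Feedwater pump is out=occurs → not all inputs occur → does not occur.
Makeup line lost [OR]: Coolant pump malfunctions=occurs, Emergency reserve tank failed=not → at least one input occurs → occurs.
Primary loop unavailable [AND]: Left relief valve faulted=occurs, Recirculation branch fails=not, Makeup line lost=occurs → not all inputs occur → does not occur.
Emergency loop down [AND]: Emergency relief valve 2 is out=not, #2 surge tank 2 trips=not, Right feedwater pump 2 is out=not → not all inputs occur → does not occur.
Secondary loop unavailable [AND]: Left check valve lost=not, Inboard flow sensor 2 lost=not, Heat exchanger 2 is down=occurs, Emergency loop down=not → not all inputs occur → does not occur.
Heat-sink path 2 unavailable [AND]: Secondary bypass line stuck=not, Isolation valve degraded=occurs, Secondary loop unavailable=not, Left coolant pump 2 is inoperative=occurs → not all inputs occur → does not occur.
Reactor cooling lost [OR]: Heat-sink path down=not, Primary loop unavailable=not, Heat-sink path 2 unavailable=not → no input occurs → does not occur.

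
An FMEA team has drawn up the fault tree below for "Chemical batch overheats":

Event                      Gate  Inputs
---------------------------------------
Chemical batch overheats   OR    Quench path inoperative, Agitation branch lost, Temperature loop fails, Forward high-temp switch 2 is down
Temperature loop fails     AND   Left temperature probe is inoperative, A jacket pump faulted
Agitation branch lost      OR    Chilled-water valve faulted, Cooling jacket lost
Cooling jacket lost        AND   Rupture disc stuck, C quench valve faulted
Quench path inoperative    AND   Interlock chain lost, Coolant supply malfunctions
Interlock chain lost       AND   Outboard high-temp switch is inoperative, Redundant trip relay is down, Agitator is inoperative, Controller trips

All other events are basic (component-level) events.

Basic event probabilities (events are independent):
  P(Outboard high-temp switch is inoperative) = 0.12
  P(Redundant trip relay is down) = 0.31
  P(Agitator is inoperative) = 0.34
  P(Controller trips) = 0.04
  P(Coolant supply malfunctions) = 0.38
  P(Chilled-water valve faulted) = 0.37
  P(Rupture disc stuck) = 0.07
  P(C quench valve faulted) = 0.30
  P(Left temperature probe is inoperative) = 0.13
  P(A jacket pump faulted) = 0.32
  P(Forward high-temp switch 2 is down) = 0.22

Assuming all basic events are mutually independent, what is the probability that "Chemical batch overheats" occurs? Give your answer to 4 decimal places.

P(Interlock chain lost) [AND] = 0.12 × 0.31 × 0.34 × 0.04 = 0.000506
P(Quench path inoperative) [AND] = 0.000506 × 0.38 = 0.000192
P(Cooling jacket lost) [AND] = 0.07 × 0.30 = 0.021000
P(Agitation branch lost) [OR] = 1 − (1−0.37) × (1−0.021000) = 0.383230
P(Temperature loop fails) [AND] = 0.13 × 0.32 = 0.041600
P(Chemical batch overheats) [OR] = 1 − (1−0.000192) × (1−0.383230) × (1−0.041600) × (1−0.22) = 0.539021
Rounded to 4 decimal places: P(Chemical batch overheats) ≈ 0.5390.

0.5390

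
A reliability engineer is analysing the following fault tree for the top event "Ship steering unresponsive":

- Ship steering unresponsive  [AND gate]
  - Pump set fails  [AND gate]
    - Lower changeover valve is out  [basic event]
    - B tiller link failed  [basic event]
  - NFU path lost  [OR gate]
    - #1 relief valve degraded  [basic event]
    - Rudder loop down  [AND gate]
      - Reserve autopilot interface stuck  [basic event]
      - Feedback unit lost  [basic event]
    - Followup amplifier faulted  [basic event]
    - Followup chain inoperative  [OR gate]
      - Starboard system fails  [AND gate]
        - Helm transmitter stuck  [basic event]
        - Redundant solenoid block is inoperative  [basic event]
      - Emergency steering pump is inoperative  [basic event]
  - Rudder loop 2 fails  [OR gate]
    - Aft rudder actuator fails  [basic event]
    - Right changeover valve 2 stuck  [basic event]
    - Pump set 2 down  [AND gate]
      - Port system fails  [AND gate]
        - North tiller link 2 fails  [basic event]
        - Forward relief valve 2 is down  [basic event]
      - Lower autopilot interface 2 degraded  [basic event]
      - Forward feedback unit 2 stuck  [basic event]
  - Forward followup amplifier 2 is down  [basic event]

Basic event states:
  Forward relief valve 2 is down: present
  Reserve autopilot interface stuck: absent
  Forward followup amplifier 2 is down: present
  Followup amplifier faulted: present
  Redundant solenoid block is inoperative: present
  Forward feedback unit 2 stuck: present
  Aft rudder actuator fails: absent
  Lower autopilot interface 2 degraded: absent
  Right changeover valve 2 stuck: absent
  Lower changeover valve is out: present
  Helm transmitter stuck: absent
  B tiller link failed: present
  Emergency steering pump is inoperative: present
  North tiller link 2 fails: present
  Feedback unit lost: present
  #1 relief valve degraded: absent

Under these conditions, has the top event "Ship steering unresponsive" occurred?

Pump set fails [AND]: Lower changeover valve is out=occurs, B tiller link failed=occurs → all inputs occur → occurs.
Rudder loop down [AND]: Reserve autopilot interface stuck=not, Feedback unit lost=occurs → not all inputs occur → does not occur.
Starboard system fails [AND]: Helm transmitter stuck=not, Redundant solenoid block is inoperative=occurs → not all inputs occur → does not occur.
Followup chain inoperative [OR]: Starboard system fails=not, Emergency steering pump is inoperative=occurs → at least one input occurs → occurs.
NFU path lost [OR]: #1 relief valve degraded=not, Rudder loop down=not, Followup amplifier faulted=occurs, Followup chain inoperative=occurs → at least one input occurs → occurs.
Port system fails [AND]: North tiller link 2 fails=occurs, Forward relief valve 2 is down=occurs → all inputs occur → occurs.
Pump set 2 down [AND]: Port system fails=occurs, Lower autopilot interface 2 degraded=not, Forward feedback unit 2 stuck=occurs → not all inputs occur → does not occur.
Rudder loop 2 fails [OR]: Aft rudder actuator fails=not, Right changeover valve 2 stuck=not, Pump set 2 down=not → no input occurs → does not occur.
Ship steering unresponsive [AND]: Pump set fails=occurs, NFU path lost=occurs, Rudder loop 2 fails=not, Forward followup amplifier 2 is down=occurs → not all inputs occur → does not occur.

No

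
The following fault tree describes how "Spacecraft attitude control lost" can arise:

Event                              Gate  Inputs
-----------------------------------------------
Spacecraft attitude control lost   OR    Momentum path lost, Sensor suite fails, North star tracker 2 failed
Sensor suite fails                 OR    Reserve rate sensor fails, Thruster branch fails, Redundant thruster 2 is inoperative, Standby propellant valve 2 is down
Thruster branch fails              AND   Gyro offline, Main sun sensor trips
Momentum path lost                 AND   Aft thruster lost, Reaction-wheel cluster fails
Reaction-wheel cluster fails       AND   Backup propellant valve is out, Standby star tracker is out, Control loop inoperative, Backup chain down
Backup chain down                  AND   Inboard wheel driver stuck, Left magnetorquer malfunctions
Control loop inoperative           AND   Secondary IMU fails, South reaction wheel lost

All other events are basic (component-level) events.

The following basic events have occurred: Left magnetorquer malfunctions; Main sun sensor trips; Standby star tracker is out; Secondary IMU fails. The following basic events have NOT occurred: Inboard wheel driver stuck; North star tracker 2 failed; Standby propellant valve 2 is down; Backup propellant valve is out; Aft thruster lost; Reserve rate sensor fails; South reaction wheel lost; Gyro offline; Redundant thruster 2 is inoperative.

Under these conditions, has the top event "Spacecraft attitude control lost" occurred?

No

Control loop inoperative [AND]: Secondary IMU fails=occurs, South reaction wheel lost=not → not all inputs occur → does not occur.
Backup chain down [AND]: Inboard wheel driver stuck=not, Left magnetorquer malfunctions=occurs → not all inputs occur → does not occur.
Reaction-wheel cluster fails [AND]: Backup propellant valve is out=not, Standby star tracker is out=occurs, Control loop inoperative=not, Backup chain down=not → not all inputs occur → does not occur.
Momentum path lost [AND]: Aft thruster lost=not, Reaction-wheel cluster fails=not → not all inputs occur → does not occur.
Thruster branch fails [AND]: Gyro offline=not, Main sun sensor trips=occurs → not all inputs occur → does not occur.
Sensor suite fails [OR]: Reserve rate sensor fails=not, Thruster branch fails=not, Redundant thruster 2 is inoperative=not, Standby propellant valve 2 is down=not → no input occurs → does not occur.
Spacecraft attitude control lost [OR]: Momentum path lost=not, Sensor suite fails=not, North star tracker 2 failed=not → no input occurs → does not occur.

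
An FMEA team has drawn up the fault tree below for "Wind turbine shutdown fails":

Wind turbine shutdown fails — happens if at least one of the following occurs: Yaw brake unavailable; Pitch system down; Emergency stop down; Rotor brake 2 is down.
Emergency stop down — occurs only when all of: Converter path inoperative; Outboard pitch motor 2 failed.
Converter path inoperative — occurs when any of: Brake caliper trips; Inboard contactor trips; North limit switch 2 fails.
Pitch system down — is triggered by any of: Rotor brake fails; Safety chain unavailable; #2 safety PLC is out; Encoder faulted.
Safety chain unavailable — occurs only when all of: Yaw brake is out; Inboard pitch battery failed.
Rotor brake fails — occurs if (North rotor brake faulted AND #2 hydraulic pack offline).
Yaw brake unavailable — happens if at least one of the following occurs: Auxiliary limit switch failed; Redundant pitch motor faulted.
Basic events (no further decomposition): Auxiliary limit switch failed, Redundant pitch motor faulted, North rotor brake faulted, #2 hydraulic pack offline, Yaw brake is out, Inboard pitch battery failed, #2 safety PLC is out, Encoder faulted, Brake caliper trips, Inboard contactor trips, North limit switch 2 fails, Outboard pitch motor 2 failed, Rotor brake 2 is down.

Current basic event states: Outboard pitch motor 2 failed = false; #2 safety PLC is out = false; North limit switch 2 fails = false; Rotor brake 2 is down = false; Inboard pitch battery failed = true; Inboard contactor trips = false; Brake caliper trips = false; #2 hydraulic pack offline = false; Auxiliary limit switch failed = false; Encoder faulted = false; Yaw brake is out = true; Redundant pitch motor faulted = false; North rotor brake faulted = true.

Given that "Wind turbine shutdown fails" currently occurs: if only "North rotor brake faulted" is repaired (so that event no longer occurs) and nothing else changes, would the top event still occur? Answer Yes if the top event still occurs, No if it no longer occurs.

Yes

Counterfactual: set "North rotor brake faulted" to not occurred.
Yaw brake unavailable [OR]: Auxiliary limit switch failed=not, Redundant pitch motor faulted=not → no input occurs → does not occur.
Rotor brake fails [AND]: North rotor brake faulted=not, #2 hydraulic pack offline=not → not all inputs occur → does not occur.
Safety chain unavailable [AND]: Yaw brake is out=occurs, Inboard pitch battery failed=occurs → all inputs occur → occurs.
Pitch system down [OR]: Rotor brake fails=not, Safety chain unavailable=occurs, #2 safety PLC is out=not, Encoder faulted=not → at least one input occurs → occurs.
Converter path inoperative [OR]: Brake caliper trips=not, Inboard contactor trips=not, North limit switch 2 fails=not → no input occurs → does not occur.
Emergency stop down [AND]: Converter path inoperative=not, Outboard pitch motor 2 failed=not → not all inputs occur → does not occur.
Wind turbine shutdown fails [OR]: Yaw brake unavailable=not, Pitch system down=occurs, Emergency stop down=not, Rotor brake 2 is down=not → at least one input occurs → occurs.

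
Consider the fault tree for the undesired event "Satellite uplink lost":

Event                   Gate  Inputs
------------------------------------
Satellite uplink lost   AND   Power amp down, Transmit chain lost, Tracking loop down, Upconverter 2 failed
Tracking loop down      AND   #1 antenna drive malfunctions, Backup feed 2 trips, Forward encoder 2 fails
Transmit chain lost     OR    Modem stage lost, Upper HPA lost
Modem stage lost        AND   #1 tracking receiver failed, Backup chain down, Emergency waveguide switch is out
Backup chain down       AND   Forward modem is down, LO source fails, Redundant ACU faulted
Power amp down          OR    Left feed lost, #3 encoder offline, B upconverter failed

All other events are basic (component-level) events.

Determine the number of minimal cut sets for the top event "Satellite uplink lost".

6

Power amp down [OR]: union of children's cut sets → 3 cut set(s).
Backup chain down [AND]: one cut set from each child combined → 1 × 1 × 1 = 1 cut set(s).
Modem stage lost [AND]: one cut set from each child combined → 1 × 1 × 1 = 1 cut set(s).
Transmit chain lost [OR]: union of children's cut sets → 2 cut set(s).
Tracking loop down [AND]: one cut set from each child combined → 1 × 1 × 1 = 1 cut set(s).
Satellite uplink lost [AND]: one cut set from each child combined → 3 × 2 × 1 × 1 = 6 cut set(s).
Minimal cut sets: {#1 antenna drive malfunctions, #1 tracking receiver failed, Backup feed 2 trips, Emergency waveguide switch is out, Forward encoder 2 fails, Forward modem is down, LO source fails, Left feed lost, Redundant ACU faulted, Upconverter 2 failed}; {#1 antenna drive malfunctions, Backup feed 2 trips, Forward encoder 2 fails, Left feed lost, Upconverter 2 failed, Upper HPA lost}; {#1 antenna drive malfunctions, #1 tracking receiver failed, #3 encoder offline, Backup feed 2 trips, Emergency waveguide switch is out, Forward encoder 2 fails, Forward modem is down, LO source fails, Redundant ACU faulted, Upconverter 2 failed}; {#1 antenna drive malfunctions, #3 encoder offline, Backup feed 2 trips, Forward encoder 2 fails, Upconverter 2 failed, Upper HPA lost}; {#1 antenna drive malfunctions, #1 tracking receiver failed, B upconverter failed, Backup feed 2 trips, Emergency waveguide switch is out, Forward encoder 2 fails, Forward modem is down, LO source fails, Redundant ACU faulted, Upconverter 2 failed}; {#1 antenna drive malfunctions, B upconverter failed, Backup feed 2 trips, Forward encoder 2 fails, Upconverter 2 failed, Upper HPA lost}.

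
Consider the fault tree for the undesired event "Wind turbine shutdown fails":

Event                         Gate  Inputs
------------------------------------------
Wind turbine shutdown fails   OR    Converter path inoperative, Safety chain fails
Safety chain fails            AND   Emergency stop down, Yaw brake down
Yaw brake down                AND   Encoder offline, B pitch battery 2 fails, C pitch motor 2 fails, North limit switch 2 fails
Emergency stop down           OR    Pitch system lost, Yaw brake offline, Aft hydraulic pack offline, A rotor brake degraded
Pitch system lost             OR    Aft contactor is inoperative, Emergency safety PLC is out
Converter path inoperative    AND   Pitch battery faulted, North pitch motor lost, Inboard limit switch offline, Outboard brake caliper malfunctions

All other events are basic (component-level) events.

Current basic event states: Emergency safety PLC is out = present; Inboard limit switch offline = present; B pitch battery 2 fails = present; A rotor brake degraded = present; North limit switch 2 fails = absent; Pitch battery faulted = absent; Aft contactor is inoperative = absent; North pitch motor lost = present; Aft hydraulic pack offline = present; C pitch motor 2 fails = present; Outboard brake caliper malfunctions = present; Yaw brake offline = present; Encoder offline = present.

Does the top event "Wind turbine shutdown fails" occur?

Converter path inoperative [AND]: Pitch battery faulted=not, North pitch motor lost=occurs, Inboard limit switch offline=occurs, Outboard brake caliper malfunctions=occurs → not all inputs occur → does not occur.
Pitch system lost [OR]: Aft contactor is inoperative=not, Emergency safety PLC is out=occurs → at least one input occurs → occurs.
Emergency stop down [OR]: Pitch system lost=occurs, Yaw brake offline=occurs, Aft hydraulic pack offline=occurs, A rotor brake degraded=occurs → at least one input occurs → occurs.
Yaw brake down [AND]: Encoder offline=occurs, B pitch battery 2 fails=occurs, C pitch motor 2 fails=occurs, North limit switch 2 fails=not → not all inputs occur → does not occur.
Safety chain fails [AND]: Emergency stop down=occurs, Yaw brake down=not → not all inputs occur → does not occur.
Wind turbine shutdown fails [OR]: Converter path inoperative=not, Safety chain fails=not → no input occurs → does not occur.

No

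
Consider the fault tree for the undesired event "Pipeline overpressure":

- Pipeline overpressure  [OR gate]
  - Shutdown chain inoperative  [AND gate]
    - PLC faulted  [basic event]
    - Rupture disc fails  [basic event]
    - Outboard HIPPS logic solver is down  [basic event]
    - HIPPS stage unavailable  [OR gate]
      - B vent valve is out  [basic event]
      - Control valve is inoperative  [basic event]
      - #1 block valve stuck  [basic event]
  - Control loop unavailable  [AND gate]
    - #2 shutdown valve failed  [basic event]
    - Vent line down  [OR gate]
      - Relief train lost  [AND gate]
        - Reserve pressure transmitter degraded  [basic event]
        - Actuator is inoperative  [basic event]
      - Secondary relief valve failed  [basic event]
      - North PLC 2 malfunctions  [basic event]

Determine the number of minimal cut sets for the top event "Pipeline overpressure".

6

HIPPS stage unavailable [OR]: union of children's cut sets → 3 cut set(s).
Shutdown chain inoperative [AND]: one cut set from each child combined → 1 × 1 × 1 × 3 = 3 cut set(s).
Relief train lost [AND]: one cut set from each child combined → 1 × 1 = 1 cut set(s).
Vent line down [OR]: union of children's cut sets → 3 cut set(s).
Control loop unavailable [AND]: one cut set from each child combined → 1 × 3 = 3 cut set(s).
Pipeline overpressure [OR]: union of children's cut sets → 6 cut set(s).
Minimal cut sets: {B vent valve is out, Outboard HIPPS logic solver is down, PLC faulted, Rupture disc fails}; {Control valve is inoperative, Outboard HIPPS logic solver is down, PLC faulted, Rupture disc fails}; {#1 block valve stuck, Outboard HIPPS logic solver is down, PLC faulted, Rupture disc fails}; {#2 shutdown valve failed, Actuator is inoperative, Reserve pressure transmitter degraded}; {#2 shutdown valve failed, Secondary relief valve failed}; {#2 shutdown valve failed, North PLC 2 malfunctions}.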